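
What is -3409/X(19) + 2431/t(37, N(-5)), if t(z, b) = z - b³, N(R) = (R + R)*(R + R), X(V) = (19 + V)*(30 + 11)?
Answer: -3412661365/1557942354 ≈ -2.1905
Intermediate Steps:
X(V) = 779 + 41*V (X(V) = (19 + V)*41 = 779 + 41*V)
N(R) = 4*R² (N(R) = (2*R)*(2*R) = 4*R²)
-3409/X(19) + 2431/t(37, N(-5)) = -3409/(779 + 41*19) + 2431/(37 - (4*(-5)²)³) = -3409/(779 + 779) + 2431/(37 - (4*25)³) = -3409/1558 + 2431/(37 - 1*100³) = -3409*1/1558 + 2431/(37 - 1*1000000) = -3409/1558 + 2431/(37 - 1000000) = -3409/1558 + 2431/(-999963) = -3409/1558 + 2431*(-1/999963) = -3409/1558 - 2431/999963 = -3412661365/1557942354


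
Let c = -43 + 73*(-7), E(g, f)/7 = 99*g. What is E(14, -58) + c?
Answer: 9148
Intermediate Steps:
E(g, f) = 693*g (E(g, f) = 7*(99*g) = 693*g)
c = -554 (c = -43 - 511 = -554)
E(14, -58) + c = 693*14 - 554 = 9702 - 554 = 9148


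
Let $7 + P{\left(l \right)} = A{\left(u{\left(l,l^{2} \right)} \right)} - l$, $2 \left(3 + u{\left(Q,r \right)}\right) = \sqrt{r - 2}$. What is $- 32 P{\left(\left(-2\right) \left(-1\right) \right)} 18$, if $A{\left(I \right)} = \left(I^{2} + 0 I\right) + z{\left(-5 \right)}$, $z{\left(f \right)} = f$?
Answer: $2592 + 1728 \sqrt{2} \approx 5035.8$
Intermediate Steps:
$u{\left(Q,r \right)} = -3 + \frac{\sqrt{-2 + r}}{2}$ ($u{\left(Q,r \right)} = -3 + \frac{\sqrt{r - 2}}{2} = -3 + \frac{\sqrt{-2 + r}}{2}$)
$A{\left(I \right)} = -5 + I^{2}$ ($A{\left(I \right)} = \left(I^{2} + 0 I\right) - 5 = \left(I^{2} + 0\right) - 5 = I^{2} - 5 = -5 + I^{2}$)
$P{\left(l \right)} = -12 + \left(-3 + \frac{\sqrt{-2 + l^{2}}}{2}\right)^{2} - l$ ($P{\left(l \right)} = -7 - \left(5 + l - \left(-3 + \frac{\sqrt{-2 + l^{2}}}{2}\right)^{2}\right) = -12 + \left(-3 + \frac{\sqrt{-2 + l^{2}}}{2}\right)^{2} - l$)
$- 32 P{\left(\left(-2\right) \left(-1\right) \right)} 18 = - 32 \left(-12 - \left(-2\right) \left(-1\right) + \frac{\left(-6 + \sqrt{-2 + \left(\left(-2\right) \left(-1\right)\right)^{2}}\right)^{2}}{4}\right) 18 = - 32 \left(-12 - 2 + \frac{\left(-6 + \sqrt{-2 + 2^{2}}\right)^{2}}{4}\right) 18 = - 32 \left(-12 - 2 + \frac{\left(-6 + \sqrt{-2 + 4}\right)^{2}}{4}\right) 18 = - 32 \left(-12 - 2 + \frac{\left(-6 + \sqrt{2}\right)^{2}}{4}\right) 18 = - 32 \left(-14 + \frac{\left(-6 + \sqrt{2}\right)^{2}}{4}\right) 18 = \left(448 - 8 \left(-6 + \sqrt{2}\right)^{2}\right) 18 = 8064 - 144 \left(-6 + \sqrt{2}\right)^{2}$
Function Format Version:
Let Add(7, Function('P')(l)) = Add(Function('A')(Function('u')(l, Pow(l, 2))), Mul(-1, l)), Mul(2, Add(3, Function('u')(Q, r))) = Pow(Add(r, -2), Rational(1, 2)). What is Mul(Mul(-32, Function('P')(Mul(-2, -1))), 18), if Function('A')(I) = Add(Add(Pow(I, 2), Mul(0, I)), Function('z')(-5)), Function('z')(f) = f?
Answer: Add(2592, Mul(1728, Pow(2, Rational(1, 2)))) ≈ 5035.8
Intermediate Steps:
Function('u')(Q, r) = Add(-3, Mul(Rational(1, 2), Pow(Add(-2, r), Rational(1, 2)))) (Function('u')(Q, r) = Add(-3, Mul(Rational(1, 2), Pow(Add(r, -2), Rational(1, 2)))) = Add(-3, Mul(Rational(1, 2), Pow(Add(-2, r), Rational(1, 2)))))
Function('A')(I) = Add(-5, Pow(I, 2)) (Function('A')(I) = Add(Add(Pow(I, 2), Mul(0, I)), -5) = Add(Add(Pow(I, 2), 0), -5) = Add(Pow(I, 2), -5) = Add(-5, Pow(I, 2)))
Function('P')(l) = Add(-12, Pow(Add(-3, Mul(Rational(1, 2), Pow(Add(-2, Pow(l, 2)), Rational(1, 2)))), 2), Mul(-1, l)) (Function('P')(l) = Add(-7, Add(Add(-5, Pow(Add(-3, Mul(Rational(1, 2), Pow(Add(-2, Pow(l, 2)), Rational(1, 2)))), 2)), Mul(-1, l))) = Add(-7, Add(-5, Pow(Add(-3, Mul(Rational(1, 2), Pow(Add(-2, Pow(l, 2)), Rational(1, 2)))), 2), Mul(-1, l))) = Add(-12, Pow(Add(-3, Mul(Rational(1, 2), Pow(Add(-2, Pow(l, 2)), Rational(1, 2)))), 2), Mul(-1, l)))
Mul(Mul(-32, Function('P')(Mul(-2, -1))), 18) = Mul(Mul(-32, Add(-12, Mul(-1, Mul(-2, -1)), Mul(Rational(1, 4), Pow(Add(-6, Pow(Add(-2, Pow(Mul(-2, -1), 2)), Rational(1, 2))), 2)))), 18) = Mul(Mul(-32, Add(-12, Mul(-1, 2), Mul(Rational(1, 4), Pow(Add(-6, Pow(Add(-2, Pow(2, 2)), Rational(1, 2))), 2)))), 18) = Mul(Mul(-32, Add(-12, -2, Mul(Rational(1, 4), Pow(Add(-6, Pow(Add(-2, 4), Rational(1, 2))), 2)))), 18) = Mul(Mul(-32, Add(-12, -2, Mul(Rational(1, 4), Pow(Add(-6, Pow(2, Rational(1, 2))), 2)))), 18) = Mul(Mul(-32, Add(-14, Mul(Rational(1, 4), Pow(Add(-6, Pow(2, Rational(1, 2))), 2)))), 18) = Mul(Add(448, Mul(-8, Pow(Add(-6, Pow(2, Rational(1, 2))), 2))), 18) = Add(8064, Mul(-144, Pow(Add(-6, Pow(2, Rational(1, 2))), 2)))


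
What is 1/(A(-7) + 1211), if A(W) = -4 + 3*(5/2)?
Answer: 2/2429 ≈ 0.00082338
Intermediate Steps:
A(W) = 7/2 (A(W) = -4 + 3*(5*(½)) = -4 + 3*(5/2) = -4 + 15/2 = 7/2)
1/(A(-7) + 1211) = 1/(7/2 + 1211) = 1/(2429/2) = 2/2429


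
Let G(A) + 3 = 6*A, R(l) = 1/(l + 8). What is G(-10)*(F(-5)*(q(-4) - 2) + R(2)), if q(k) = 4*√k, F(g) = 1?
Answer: 1197/10 - 504*I ≈ 119.7 - 504.0*I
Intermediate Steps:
R(l) = 1/(8 + l)
G(A) = -3 + 6*A
G(-10)*(F(-5)*(q(-4) - 2) + R(2)) = (-3 + 6*(-10))*(1*(4*√(-4) - 2) + 1/(8 + 2)) = (-3 - 60)*(1*(4*(2*I) - 2) + 1/10) = -63*(1*(8*I - 2) + ⅒) = -63*(1*(-2 + 8*I) + ⅒) = -63*((-2 + 8*I) + ⅒) = -63*(-19/10 + 8*I) = 1197/10 - 504*I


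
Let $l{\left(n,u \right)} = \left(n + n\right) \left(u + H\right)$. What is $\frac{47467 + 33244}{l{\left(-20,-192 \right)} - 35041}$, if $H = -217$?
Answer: $- \frac{80711}{18681} \approx -4.3205$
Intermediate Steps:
$l{\left(n,u \right)} = 2 n \left(-217 + u\right)$ ($l{\left(n,u \right)} = \left(n + n\right) \left(u - 217\right) = 2 n \left(-217 + u\right)$)
$\frac{47467 + 33244}{l{\left(-20,-192 \right)} - 35041} = \frac{47467 + 33244}{2 \left(-20\right) \left(-217 - 192\right) - 35041} = \frac{80711}{2 \left(-20\right) \left(-409\right) - 35041} = \frac{80711}{16360 - 35041} = \frac{80711}{-18681} = 80711 \left(- \frac{1}{18681}\right) = - \frac{80711}{18681}$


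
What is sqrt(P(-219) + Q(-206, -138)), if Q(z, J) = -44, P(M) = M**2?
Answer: sqrt(47917) ≈ 218.90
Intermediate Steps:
sqrt(P(-219) + Q(-206, -138)) = sqrt((-219)**2 - 44) = sqrt(47961 - 44) = sqrt(47917)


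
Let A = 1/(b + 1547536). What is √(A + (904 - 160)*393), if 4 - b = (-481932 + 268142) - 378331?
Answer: √1338614199403480693/2139661 ≈ 540.73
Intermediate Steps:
b = 592125 (b = 4 - ((-481932 + 268142) - 378331) = 4 - (-213790 - 378331) = 4 - 1*(-592121) = 4 + 592121 = 592125)
A = 1/2139661 (A = 1/(592125 + 1547536) = 1/2139661 ≈ 4.6736e-7)
√(A + (904 - 160)*393) = √(1/2139661 + (904 - 160)*393) = √(1/2139661 + 744*393) = √(1/2139661 + 292392) = √(625619759113/2139661) = √1338614199403480693/2139661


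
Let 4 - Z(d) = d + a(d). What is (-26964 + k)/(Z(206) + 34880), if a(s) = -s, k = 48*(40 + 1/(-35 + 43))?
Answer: -1391/1938 ≈ -0.71775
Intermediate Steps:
k = 1926 (k = 48*(40 + 1/8) = 48*(321/8) = 1926)
Z(d) = 4 (Z(d) = 4 - (d - d) = 4 - 1*0 = 4 + 0 = 4)
(-26964 + k)/(Z(206) + 34880) = (-26964 + 1926)/(4 + 34880) = -25038/34884 = -25038*1/34884 = -1391/1938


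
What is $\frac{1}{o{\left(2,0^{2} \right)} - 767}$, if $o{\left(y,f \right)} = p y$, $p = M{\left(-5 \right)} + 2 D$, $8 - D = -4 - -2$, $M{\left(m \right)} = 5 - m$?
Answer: $- \frac{1}{707} \approx -0.0014144$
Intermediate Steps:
$D = 10$ ($D = 8 - \left(-4 - -2\right) = 8 - \left(-4 + 2\right) = 8 - -2 = 8 + 2 = 10$)
$p = 30$ ($p = \left(5 - -5\right) + 2 \cdot 10 = \left(5 + 5\right) + 20 = 10 + 20 = 30$)
$o{\left(y,f \right)} = 30 y$
$\frac{1}{o{\left(2,0^{2} \right)} - 767} = \frac{1}{30 \cdot 2 - 767} = \frac{1}{60 - 767} = \frac{1}{-707} = - \frac{1}{707}$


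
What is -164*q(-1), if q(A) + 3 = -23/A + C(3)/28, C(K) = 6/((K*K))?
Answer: -68962/21 ≈ -3283.9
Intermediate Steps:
C(K) = 6/K**2 (C(K) = 6/(K**2) = 6/K**2)
q(A) = -125/42 - 23/A (q(A) = -3 + (-23/A + (6/3**2)/28) = -3 + (-23/A + (6*(1/9))*(1/28)) = -3 + (-23/A + (2/3)*(1/28)) = -3 + (-23/A + 1/42) = -3 + (1/42 - 23/A) = -125/42 - 23/A)
-164*q(-1) = -164*(-125/42 - 23/(-1)) = -164*(-125/42 - 23*(-1)) = -164*(-125/42 + 23) = -164*841/42 = -68962/21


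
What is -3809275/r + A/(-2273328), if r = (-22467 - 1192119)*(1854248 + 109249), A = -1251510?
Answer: 82907075585959795/150597621659397816 ≈ 0.55052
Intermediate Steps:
r = -2384835967242 (r = -1214586*1963497 = -2384835967242)
-3809275/r + A/(-2273328) = -3809275/(-2384835967242) - 1251510/(-2273328) = -3809275*(-1/2384835967242) - 1251510*(-1/2273328) = 3809275/2384835967242 + 208585/378888 = 82907075585959795/150597621659397816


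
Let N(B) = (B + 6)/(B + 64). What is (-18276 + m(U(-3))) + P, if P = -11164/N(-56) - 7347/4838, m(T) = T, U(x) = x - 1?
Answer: -1995103947/120950 ≈ -16495.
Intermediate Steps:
N(B) = (6 + B)/(64 + B)
U(x) = -1 + x
P = 215862053/120950 (P = -11164*(64 - 56)/(6 - 56) - 7347/4838 = -11164/(-50/8) - 7347*1/4838 = -11164/((⅛)*(-50)) - 7347/4838 = -11164/(-25/4) - 7347/4838 = -11164*(-4/25) - 7347/4838 = 44656/25 - 7347/4838 = 215862053/120950 ≈ 1784.7)
(-18276 + m(U(-3))) + P = (-18276 + (-1 - 3)) + 215862053/120950 = (-18276 - 4) + 215862053/120950 = -18280 + 215862053/120950 = -1995103947/120950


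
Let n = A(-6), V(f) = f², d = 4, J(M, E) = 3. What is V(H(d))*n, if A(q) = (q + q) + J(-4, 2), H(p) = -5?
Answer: -225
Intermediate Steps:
A(q) = 3 + 2*q (A(q) = (q + q) + 3 = 2*q + 3 = 3 + 2*q)
n = -9 (n = 3 + 2*(-6) = 3 - 12 = -9)
V(H(d))*n = (-5)²*(-9) = 25*(-9) = -225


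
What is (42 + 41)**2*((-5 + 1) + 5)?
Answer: 6889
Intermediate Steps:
(42 + 41)**2*((-5 + 1) + 5) = 83**2*(-4 + 5) = 6889*1 = 6889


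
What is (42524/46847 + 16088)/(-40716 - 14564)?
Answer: -37685853/129485108 ≈ -0.29104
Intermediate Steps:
(42524/46847 + 16088)/(-40716 - 14564) = (42524*(1/46847) + 16088)/(-55280) = (42524/46847 + 16088)*(-1/55280) = (753717060/46847)*(-1/55280) = -37685853/129485108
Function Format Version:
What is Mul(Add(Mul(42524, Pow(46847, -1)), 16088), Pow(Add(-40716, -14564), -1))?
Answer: Rational(-37685853, 129485108) ≈ -0.29104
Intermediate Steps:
Mul(Add(Mul(42524, Pow(46847, -1)), 16088), Pow(Add(-40716, -14564), -1)) = Mul(Add(Mul(42524, Rational(1, 46847)), 16088), Pow(-55280, -1)) = Mul(Add(Rational(42524, 46847), 16088), Rational(-1, 55280)) = Mul(Rational(753717060, 46847), Rational(-1, 55280)) = Rational(-37685853, 129485108)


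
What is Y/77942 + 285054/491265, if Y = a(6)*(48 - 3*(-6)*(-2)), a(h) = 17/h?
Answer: 3705730313/6381696105 ≈ 0.58068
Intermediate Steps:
Y = 34 (Y = (17/6)*(48 - 3*(-6)*(-2)) = (17*(⅙))*(48 + 18*(-2)) = 17*(48 - 36)/6 = (17/6)*12 = 34)
Y/77942 + 285054/491265 = 34/77942 + 285054/491265 = 34*(1/77942) + 285054*(1/491265) = 17/38971 + 95018/163755 = 3705730313/6381696105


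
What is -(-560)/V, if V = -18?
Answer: -280/9 ≈ -31.111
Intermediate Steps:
-(-560)/V = -(-560)/(-18) = -(-560)*(-1)/18 = -16*35/18 = -280/9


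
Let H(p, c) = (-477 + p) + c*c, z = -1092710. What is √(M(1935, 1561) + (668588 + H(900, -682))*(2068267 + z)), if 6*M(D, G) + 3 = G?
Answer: 2*√2489430011523/3 ≈ 1.0519e+6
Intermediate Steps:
M(D, G) = -½ + G/6
H(p, c) = -477 + p + c² (H(p, c) = (-477 + p) + c² = -477 + p + c²)
√(M(1935, 1561) + (668588 + H(900, -682))*(2068267 + z)) = √((-½ + (⅙)*1561) + (668588 + (-477 + 900 + (-682)²))*(2068267 - 1092710)) = √((-½ + 1561/6) + (668588 + (-477 + 900 + 465124))*975557) = √(779/3 + (668588 + 465547)*975557) = √(779/3 + 1134135*975557) = √(779/3 + 1106413338195) = √(3319240015364/3) = 2*√2489430011523/3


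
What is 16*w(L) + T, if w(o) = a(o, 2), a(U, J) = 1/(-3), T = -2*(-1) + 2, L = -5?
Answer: -4/3 ≈ -1.3333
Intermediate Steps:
T = 4 (T = 2 + 2 = 4)
a(U, J) = -⅓
w(o) = -⅓
16*w(L) + T = 16*(-⅓) + 4 = -16/3 + 4 = -4/3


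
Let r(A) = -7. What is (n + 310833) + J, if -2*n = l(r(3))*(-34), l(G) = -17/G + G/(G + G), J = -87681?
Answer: 3124825/14 ≈ 2.2320e+5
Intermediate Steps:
l(G) = 1/2 - 17/G (l(G) = -17/G + G/((2*G)) = -17/G + G*(1/(2*G)) = -17/G + 1/2 = 1/2 - 17/G)
n = 697/14 (n = -(1/2)*(-34 - 7)/(-7)*(-34)/2 = -(1/2)*(-1/7)*(-41)*(-34)/2 = -41*(-34)/28 = -1/2*(-697/7) = 697/14 ≈ 49.786)
(n + 310833) + J = (697/14 + 310833) - 87681 = 4352359/14 - 87681 = 3124825/14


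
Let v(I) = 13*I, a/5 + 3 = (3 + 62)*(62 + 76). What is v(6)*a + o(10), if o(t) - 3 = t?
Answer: 3497143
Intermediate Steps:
o(t) = 3 + t
a = 44835 (a = -15 + 5*((3 + 62)*(62 + 76)) = -15 + 5*(65*138) = -15 + 5*8970 = -15 + 44850 = 44835)
v(6)*a + o(10) = (13*6)*44835 + (3 + 10) = 78*44835 + 13 = 3497130 + 13 = 3497143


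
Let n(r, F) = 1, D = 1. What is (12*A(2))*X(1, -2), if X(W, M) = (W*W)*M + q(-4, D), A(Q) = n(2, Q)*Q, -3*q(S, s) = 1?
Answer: -56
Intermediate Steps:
q(S, s) = -1/3 (q(S, s) = -1/3*1 = -1/3)
A(Q) = Q (A(Q) = 1*Q = Q)
X(W, M) = -1/3 + M*W**2 (X(W, M) = (W*W)*M - 1/3 = W**2*M - 1/3 = M*W**2 - 1/3 = -1/3 + M*W**2)
(12*A(2))*X(1, -2) = (12*2)*(-1/3 - 2*1**2) = 24*(-1/3 - 2*1) = 24*(-1/3 - 2) = 24*(-7/3) = -56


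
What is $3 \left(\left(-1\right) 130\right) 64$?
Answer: $-24960$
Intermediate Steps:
$3 \left(\left(-1\right) 130\right) 64 = 3 \left(-130\right) 64 = \left(-390\right) 64 = -24960$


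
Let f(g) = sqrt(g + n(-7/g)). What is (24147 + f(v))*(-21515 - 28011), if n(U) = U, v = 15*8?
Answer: -1195904322 - 24763*sqrt(431790)/30 ≈ -1.1964e+9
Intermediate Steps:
v = 120
f(g) = sqrt(g - 7/g)
(24147 + f(v))*(-21515 - 28011) = (24147 + sqrt(120 - 7/120))*(-21515 - 28011) = (24147 + sqrt(120 - 7*1/120))*(-49526) = (24147 + sqrt(120 - 7/120))*(-49526) = (24147 + sqrt(14393/120))*(-49526) = (24147 + sqrt(431790)/60)*(-49526) = -1195904322 - 24763*sqrt(431790)/30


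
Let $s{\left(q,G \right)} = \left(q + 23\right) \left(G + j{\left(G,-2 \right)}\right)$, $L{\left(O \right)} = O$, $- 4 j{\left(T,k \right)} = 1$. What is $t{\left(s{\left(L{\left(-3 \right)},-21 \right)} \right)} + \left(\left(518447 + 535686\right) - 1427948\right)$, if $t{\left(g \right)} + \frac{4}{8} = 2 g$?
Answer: $- \frac{749331}{2} \approx -3.7467 \cdot 10^{5}$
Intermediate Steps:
$j{\left(T,k \right)} = - \frac{1}{4}$ ($j{\left(T,k \right)} = \left(- \frac{1}{4}\right) 1 = - \frac{1}{4}$)
$s{\left(q,G \right)} = \left(23 + q\right) \left(- \frac{1}{4} + G\right)$ ($s{\left(q,G \right)} = \left(q + 23\right) \left(G - \frac{1}{4}\right) = \left(23 + q\right) \left(- \frac{1}{4} + G\right)$)
$t{\left(g \right)} = - \frac{1}{2} + 2 g$
$t{\left(s{\left(L{\left(-3 \right)},-21 \right)} \right)} + \left(\left(518447 + 535686\right) - 1427948\right) = \left(- \frac{1}{2} + 2 \left(- \frac{23}{4} + 23 \left(-21\right) - - \frac{3}{4} - -63\right)\right) + \left(\left(518447 + 535686\right) - 1427948\right) = \left(- \frac{1}{2} + 2 \left(- \frac{23}{4} - 483 + \frac{3}{4} + 63\right)\right) + \left(1054133 - 1427948\right) = \left(- \frac{1}{2} + 2 \left(-425\right)\right) - 373815 = \left(- \frac{1}{2} - 850\right) - 373815 = - \frac{1701}{2} - 373815 = - \frac{749331}{2}$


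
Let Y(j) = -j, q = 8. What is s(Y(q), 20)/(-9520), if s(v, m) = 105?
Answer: -3/272 ≈ -0.011029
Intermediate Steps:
s(Y(q), 20)/(-9520) = 105/(-9520) = 105*(-1/9520) = -3/272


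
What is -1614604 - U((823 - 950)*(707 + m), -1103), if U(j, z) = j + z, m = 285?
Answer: -1487517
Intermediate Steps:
-1614604 - U((823 - 950)*(707 + m), -1103) = -1614604 - ((823 - 950)*(707 + 285) - 1103) = -1614604 - (-127*992 - 1103) = -1614604 - (-125984 - 1103) = -1614604 - 1*(-127087) = -1614604 + 127087 = -1487517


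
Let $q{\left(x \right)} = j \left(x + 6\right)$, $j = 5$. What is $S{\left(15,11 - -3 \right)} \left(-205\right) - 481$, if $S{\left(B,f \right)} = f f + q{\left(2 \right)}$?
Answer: $-48861$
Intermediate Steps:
$q{\left(x \right)} = 30 + 5 x$ ($q{\left(x \right)} = 5 \left(x + 6\right) = 5 \left(6 + x\right) = 30 + 5 x$)
$S{\left(B,f \right)} = 40 + f^{2}$ ($S{\left(B,f \right)} = f f + \left(30 + 5 \cdot 2\right) = f^{2} + \left(30 + 10\right) = f^{2} + 40 = 40 + f^{2}$)
$S{\left(15,11 - -3 \right)} \left(-205\right) - 481 = \left(40 + \left(11 - -3\right)^{2}\right) \left(-205\right) - 481 = \left(40 + \left(11 + 3\right)^{2}\right) \left(-205\right) - 481 = \left(40 + 14^{2}\right) \left(-205\right) - 481 = \left(40 + 196\right) \left(-205\right) - 481 = 236 \left(-205\right) - 481 = -48380 - 481 = -48861$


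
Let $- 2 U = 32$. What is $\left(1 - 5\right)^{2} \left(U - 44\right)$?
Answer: $-960$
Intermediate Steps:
$U = -16$ ($U = \left(- \frac{1}{2}\right) 32 = -16$)
$\left(1 - 5\right)^{2} \left(U - 44\right) = \left(1 - 5\right)^{2} \left(-16 - 44\right) = \left(-4\right)^{2} \left(-60\right) = 16 \left(-60\right) = -960$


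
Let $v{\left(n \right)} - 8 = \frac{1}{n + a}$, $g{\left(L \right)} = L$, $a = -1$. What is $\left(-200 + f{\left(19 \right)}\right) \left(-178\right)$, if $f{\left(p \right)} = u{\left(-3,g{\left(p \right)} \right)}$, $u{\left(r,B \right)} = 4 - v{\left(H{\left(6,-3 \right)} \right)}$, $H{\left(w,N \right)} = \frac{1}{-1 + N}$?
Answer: $\frac{180848}{5} \approx 36170.0$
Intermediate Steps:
$v{\left(n \right)} = 8 + \frac{1}{-1 + n}$ ($v{\left(n \right)} = 8 + \frac{1}{n - 1} = 8 + \frac{1}{-1 + n}$)
$u{\left(r,B \right)} = - \frac{16}{5}$ ($u{\left(r,B \right)} = 4 - \frac{-7 + \frac{8}{-1 - 3}}{-1 + \frac{1}{-1 - 3}} = 4 - \frac{-7 + \frac{8}{-4}}{-1 + \frac{1}{-4}} = 4 - \frac{-7 + 8 \left(- \frac{1}{4}\right)}{-1 - \frac{1}{4}} = 4 - \frac{-7 - 2}{- \frac{5}{4}} = 4 - \left(- \frac{4}{5}\right) \left(-9\right) = 4 - \frac{36}{5} = - \frac{16}{5}$)
$f{\left(p \right)} = - \frac{16}{5}$
$\left(-200 + f{\left(19 \right)}\right) \left(-178\right) = \left(-200 - \frac{16}{5}\right) \left(-178\right) = \left(- \frac{1016}{5}\right) \left(-178\right) = \frac{180848}{5}$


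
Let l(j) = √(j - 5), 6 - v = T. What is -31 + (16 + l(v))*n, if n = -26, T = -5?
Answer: -447 - 26*√6 ≈ -510.69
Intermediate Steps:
v = 11 (v = 6 - 1*(-5) = 6 + 5 = 11)
l(j) = √(-5 + j)
-31 + (16 + l(v))*n = -31 + (16 + √(-5 + 11))*(-26) = -31 + (16 + √6)*(-26) = -31 + (-416 - 26*√6) = -447 - 26*√6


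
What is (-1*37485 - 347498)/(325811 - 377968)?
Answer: 384983/52157 ≈ 7.3812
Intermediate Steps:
(-1*37485 - 347498)/(325811 - 377968) = (-37485 - 347498)/(-52157) = -384983*(-1/52157) = 384983/52157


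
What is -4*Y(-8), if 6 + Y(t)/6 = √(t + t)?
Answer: 144 - 96*I ≈ 144.0 - 96.0*I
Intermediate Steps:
Y(t) = -36 + 6*√2*√t (Y(t) = -36 + 6*√(t + t) = -36 + 6*√(2*t) = -36 + 6*(√2*√t) = -36 + 6*√2*√t)
-4*Y(-8) = -4*(-36 + 6*√2*√(-8)) = -4*(-36 + 6*√2*(2*I*√2)) = -4*(-36 + 24*I) = 144 - 96*I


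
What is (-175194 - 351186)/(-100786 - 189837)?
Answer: 526380/290623 ≈ 1.8112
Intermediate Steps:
(-175194 - 351186)/(-100786 - 189837) = -526380/(-290623) = -526380*(-1/290623) = 526380/290623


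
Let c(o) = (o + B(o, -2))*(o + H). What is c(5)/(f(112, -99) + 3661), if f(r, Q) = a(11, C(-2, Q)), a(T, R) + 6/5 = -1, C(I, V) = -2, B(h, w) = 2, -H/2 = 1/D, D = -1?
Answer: 245/18294 ≈ 0.013392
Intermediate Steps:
H = 2 (H = -2/(-1) = -2*(-1) = 2)
a(T, R) = -11/5 (a(T, R) = -6/5 - 1 = -11/5)
f(r, Q) = -11/5
c(o) = (2 + o)² (c(o) = (o + 2)*(o + 2) = (2 + o)*(2 + o) = (2 + o)²)
c(5)/(f(112, -99) + 3661) = (4 + 5² + 4*5)/(-11/5 + 3661) = (4 + 25 + 20)/(18294/5) = 49*(5/18294) = 245/18294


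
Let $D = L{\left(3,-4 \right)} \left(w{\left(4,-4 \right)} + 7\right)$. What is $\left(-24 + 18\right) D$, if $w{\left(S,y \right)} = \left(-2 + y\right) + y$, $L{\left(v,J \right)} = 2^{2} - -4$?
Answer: $144$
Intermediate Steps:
$L{\left(v,J \right)} = 8$ ($L{\left(v,J \right)} = 4 + 4 = 8$)
$w{\left(S,y \right)} = -2 + 2 y$
$D = -24$ ($D = 8 \left(\left(-2 + 2 \left(-4\right)\right) + 7\right) = 8 \left(\left(-2 - 8\right) + 7\right) = 8 \left(-10 + 7\right) = 8 \left(-3\right) = -24$)
$\left(-24 + 18\right) D = \left(-24 + 18\right) \left(-24\right) = \left(-6\right) \left(-24\right) = 144$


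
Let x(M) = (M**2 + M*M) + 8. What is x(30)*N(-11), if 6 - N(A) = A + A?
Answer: 50624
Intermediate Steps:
N(A) = 6 - 2*A (N(A) = 6 - (A + A) = 6 - 2*A)
x(M) = 8 + 2*M**2 (x(M) = (M**2 + M**2) + 8 = 2*M**2 + 8 = 8 + 2*M**2)
x(30)*N(-11) = (8 + 2*30**2)*(6 - 2*(-11)) = (8 + 2*900)*(6 + 22) = (8 + 1800)*28 = 1808*28 = 50624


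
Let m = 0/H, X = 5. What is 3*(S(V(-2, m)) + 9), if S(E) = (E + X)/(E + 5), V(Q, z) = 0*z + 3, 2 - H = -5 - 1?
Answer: 30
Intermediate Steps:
H = 8 (H = 2 - (-5 - 1) = 2 - 1*(-6) = 2 + 6 = 8)
m = 0 (m = 0/8 = 0*(⅛) = 0)
V(Q, z) = 3 (V(Q, z) = 0 + 3 = 3)
S(E) = 1 (S(E) = (E + 5)/(E + 5) = (5 + E)/(5 + E) = 1)
3*(S(V(-2, m)) + 9) = 3*(1 + 9) = 3*10 = 30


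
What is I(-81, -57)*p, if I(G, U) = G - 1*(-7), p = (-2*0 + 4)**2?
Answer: -1184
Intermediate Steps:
p = 16 (p = (0 + 4)**2 = 4**2 = 16)
I(G, U) = 7 + G (I(G, U) = G + 7 = 7 + G)
I(-81, -57)*p = (7 - 81)*16 = -74*16 = -1184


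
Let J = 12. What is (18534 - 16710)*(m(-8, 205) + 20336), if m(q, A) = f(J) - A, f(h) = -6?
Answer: 36708000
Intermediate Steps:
m(q, A) = -6 - A
(18534 - 16710)*(m(-8, 205) + 20336) = (18534 - 16710)*((-6 - 1*205) + 20336) = 1824*((-6 - 205) + 20336) = 1824*(-211 + 20336) = 1824*20125 = 36708000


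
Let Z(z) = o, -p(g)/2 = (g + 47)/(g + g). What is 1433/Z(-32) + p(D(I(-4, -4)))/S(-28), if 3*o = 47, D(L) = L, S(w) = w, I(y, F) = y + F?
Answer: 961143/10528 ≈ 91.294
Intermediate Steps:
I(y, F) = F + y
p(g) = -(47 + g)/g (p(g) = -2*(g + 47)/(g + g) = -2*(47 + g)/(2*g) = -2*(47 + g)*1/(2*g) = -(47 + g)/g)
o = 47/3 (o = (⅓)*47 = 47/3 ≈ 15.667)
Z(z) = 47/3
1433/Z(-32) + p(D(I(-4, -4)))/S(-28) = 1433/(47/3) + ((-47 - (-4 - 4))/(-4 - 4))/(-28) = 1433*(3/47) + ((-47 - 1*(-8))/(-8))*(-1/28) = 4299/47 - (-47 + 8)/8*(-1/28) = 4299/47 - ⅛*(-39)*(-1/28) = 4299/47 + (39/8)*(-1/28) = 4299/47 - 39/224 = 961143/10528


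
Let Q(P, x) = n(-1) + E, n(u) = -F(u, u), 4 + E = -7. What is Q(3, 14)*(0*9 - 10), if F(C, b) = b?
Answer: 100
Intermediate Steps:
E = -11 (E = -4 - 7 = -11)
n(u) = -u
Q(P, x) = -10 (Q(P, x) = -1*(-1) - 11 = 1 - 11 = -10)
Q(3, 14)*(0*9 - 10) = -10*(0*9 - 10) = -10*(0 - 10) = -10*(-10) = 100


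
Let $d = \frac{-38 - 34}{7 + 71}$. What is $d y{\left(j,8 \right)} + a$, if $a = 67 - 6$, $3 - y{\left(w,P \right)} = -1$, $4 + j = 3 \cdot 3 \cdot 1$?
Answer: $\frac{745}{13} \approx 57.308$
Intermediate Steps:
$j = 5$ ($j = -4 + 3 \cdot 3 \cdot 1 = -4 + 9 \cdot 1 = -4 + 9 = 5$)
$y{\left(w,P \right)} = 4$ ($y{\left(w,P \right)} = 3 - -1 = 3 + 1 = 4$)
$a = 61$ ($a = 67 - 6 = 61$)
$d = - \frac{12}{13}$ ($d = - \frac{72}{78} = \left(-72\right) \frac{1}{78} = - \frac{12}{13} \approx -0.92308$)
$d y{\left(j,8 \right)} + a = \left(- \frac{12}{13}\right) 4 + 61 = - \frac{48}{13} + 61 = \frac{745}{13}$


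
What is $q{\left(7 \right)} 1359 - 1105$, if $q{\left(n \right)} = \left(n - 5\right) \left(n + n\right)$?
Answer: $36947$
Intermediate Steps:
$q{\left(n \right)} = 2 n \left(-5 + n\right)$ ($q{\left(n \right)} = \left(-5 + n\right) 2 n = 2 n \left(-5 + n\right)$)
$q{\left(7 \right)} 1359 - 1105 = 2 \cdot 7 \left(-5 + 7\right) 1359 - 1105 = 2 \cdot 7 \cdot 2 \cdot 1359 - 1105 = 28 \cdot 1359 - 1105 = 38052 - 1105 = 36947$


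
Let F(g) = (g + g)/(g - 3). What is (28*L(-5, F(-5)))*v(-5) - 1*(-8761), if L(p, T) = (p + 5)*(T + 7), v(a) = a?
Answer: 8761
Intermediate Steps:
F(g) = 2*g/(-3 + g) (F(g) = (2*g)/(-3 + g) = 2*g/(-3 + g))
L(p, T) = (5 + p)*(7 + T)
(28*L(-5, F(-5)))*v(-5) - 1*(-8761) = (28*(35 + 5*(2*(-5)/(-3 - 5)) + 7*(-5) + (2*(-5)/(-3 - 5))*(-5)))*(-5) - 1*(-8761) = (28*(35 + 5*(2*(-5)/(-8)) - 35 + (2*(-5)/(-8))*(-5)))*(-5) + 8761 = (28*(35 + 5*(2*(-5)*(-⅛)) - 35 + (2*(-5)*(-⅛))*(-5)))*(-5) + 8761 = (28*(35 + 5*(5/4) - 35 + (5/4)*(-5)))*(-5) + 8761 = (28*(35 + 25/4 - 35 - 25/4))*(-5) + 8761 = (28*0)*(-5) + 8761 = 0*(-5) + 8761 = 0 + 8761 = 8761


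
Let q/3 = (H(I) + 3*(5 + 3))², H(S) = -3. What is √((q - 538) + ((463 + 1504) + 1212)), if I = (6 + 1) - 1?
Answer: 2*√991 ≈ 62.960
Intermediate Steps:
I = 6 (I = 7 - 1 = 6)
q = 1323 (q = 3*(-3 + 3*(5 + 3))² = 3*(-3 + 3*8)² = 3*(-3 + 24)² = 3*21² = 3*441 = 1323)
√((q - 538) + ((463 + 1504) + 1212)) = √((1323 - 538) + ((463 + 1504) + 1212)) = √(785 + (1967 + 1212)) = √(785 + 3179) = √3964 = 2*√991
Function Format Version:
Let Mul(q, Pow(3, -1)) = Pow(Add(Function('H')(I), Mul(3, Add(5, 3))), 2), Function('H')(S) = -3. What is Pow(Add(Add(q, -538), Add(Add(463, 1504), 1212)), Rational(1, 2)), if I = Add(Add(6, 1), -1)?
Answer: Mul(2, Pow(991, Rational(1, 2))) ≈ 62.960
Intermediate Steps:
I = 6 (I = Add(7, -1) = 6)
q = 1323 (q = Mul(3, Pow(Add(-3, Mul(3, Add(5, 3))), 2)) = Mul(3, Pow(Add(-3, Mul(3, 8)), 2)) = Mul(3, Pow(Add(-3, 24), 2)) = Mul(3, Pow(21, 2)) = Mul(3, 441) = 1323)
Pow(Add(Add(q, -538), Add(Add(463, 1504), 1212)), Rational(1, 2)) = Pow(Add(Add(1323, -538), Add(Add(463, 1504), 1212)), Rational(1, 2)) = Pow(Add(785, Add(1967, 1212)), Rational(1, 2)) = Pow(Add(785, 3179), Rational(1, 2)) = Pow(3964, Rational(1, 2)) = Mul(2, Pow(991, Rational(1, 2)))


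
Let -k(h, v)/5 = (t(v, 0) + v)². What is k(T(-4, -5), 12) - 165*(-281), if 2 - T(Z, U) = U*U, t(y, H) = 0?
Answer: 45645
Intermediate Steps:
T(Z, U) = 2 - U² (T(Z, U) = 2 - U*U = 2 - U²)
k(h, v) = -5*v² (k(h, v) = -5*(0 + v)² = -5*v²)
k(T(-4, -5), 12) - 165*(-281) = -5*12² - 165*(-281) = -5*144 + 46365 = -720 + 46365 = 45645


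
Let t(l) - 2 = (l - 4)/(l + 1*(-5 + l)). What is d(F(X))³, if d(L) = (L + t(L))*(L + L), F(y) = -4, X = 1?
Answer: 2985984/2197 ≈ 1359.1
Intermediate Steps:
t(l) = 2 + (-4 + l)/(-5 + 2*l) (t(l) = 2 + (l - 4)/(l + 1*(-5 + l)) = 2 + (-4 + l)/(l + (-5 + l)) = 2 + (-4 + l)/(-5 + 2*l))
d(L) = 2*L*(L + (-14 + 5*L)/(-5 + 2*L)) (d(L) = (L + (-14 + 5*L)/(-5 + 2*L))*(L + L) = (L + (-14 + 5*L)/(-5 + 2*L))*(2*L) = 2*L*(L + (-14 + 5*L)/(-5 + 2*L)))
d(F(X))³ = (4*(-4)*(-7 + (-4)²)/(-5 + 2*(-4)))³ = (4*(-4)*(-7 + 16)/(-5 - 8))³ = (4*(-4)*9/(-13))³ = (4*(-4)*(-1/13)*9)³ = (144/13)³ = 2985984/2197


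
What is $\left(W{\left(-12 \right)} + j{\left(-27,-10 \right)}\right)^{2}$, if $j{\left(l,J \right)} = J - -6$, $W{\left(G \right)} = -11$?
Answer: $225$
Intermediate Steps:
$j{\left(l,J \right)} = 6 + J$ ($j{\left(l,J \right)} = J + 6 = 6 + J$)
$\left(W{\left(-12 \right)} + j{\left(-27,-10 \right)}\right)^{2} = \left(-11 + \left(6 - 10\right)\right)^{2} = \left(-11 - 4\right)^{2} = \left(-15\right)^{2} = 225$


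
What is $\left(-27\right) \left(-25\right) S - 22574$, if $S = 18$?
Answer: $-10424$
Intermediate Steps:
$\left(-27\right) \left(-25\right) S - 22574 = \left(-27\right) \left(-25\right) 18 - 22574 = 675 \cdot 18 - 22574 = 12150 - 22574 = -10424$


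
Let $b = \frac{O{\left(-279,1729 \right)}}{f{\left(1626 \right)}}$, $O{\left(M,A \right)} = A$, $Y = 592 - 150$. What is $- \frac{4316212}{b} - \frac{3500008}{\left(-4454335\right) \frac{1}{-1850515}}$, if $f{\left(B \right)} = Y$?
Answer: $- \frac{303019148706928}{118485311} \approx -2.5574 \cdot 10^{6}$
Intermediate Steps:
$Y = 442$
$f{\left(B \right)} = 442$
$b = \frac{133}{34}$ ($b = \frac{1729}{442} = 1729 \cdot \frac{1}{442} = \frac{133}{34} \approx 3.9118$)
$- \frac{4316212}{b} - \frac{3500008}{\left(-4454335\right) \frac{1}{-1850515}} = - \frac{4316212}{\frac{133}{34}} - \frac{3500008}{\left(-4454335\right) \frac{1}{-1850515}} = \left(-4316212\right) \frac{34}{133} - \frac{3500008}{\left(-4454335\right) \left(- \frac{1}{1850515}\right)} = - \frac{146751208}{133} - \frac{3500008}{\frac{890867}{370103}} = - \frac{146751208}{133} - \frac{1295363460824}{890867} = - \frac{303019148706928}{118485311}$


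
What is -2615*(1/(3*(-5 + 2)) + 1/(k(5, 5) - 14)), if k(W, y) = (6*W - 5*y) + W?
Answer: 33995/36 ≈ 944.31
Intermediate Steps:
k(W, y) = -5*y + 7*W (k(W, y) = (-5*y + 6*W) + W = -5*y + 7*W)
-2615*(1/(3*(-5 + 2)) + 1/(k(5, 5) - 14)) = -2615*(1/(3*(-5 + 2)) + 1/((-5*5 + 7*5) - 14)) = -2615*(1/(3*(-3)) + 1/((-25 + 35) - 14)) = -2615*(1/(-9) + 1/(10 - 14)) = -2615*(-⅑ + 1/(-4)) = -2615*(-⅑ - ¼) = -2615*(-13/36) = 33995/36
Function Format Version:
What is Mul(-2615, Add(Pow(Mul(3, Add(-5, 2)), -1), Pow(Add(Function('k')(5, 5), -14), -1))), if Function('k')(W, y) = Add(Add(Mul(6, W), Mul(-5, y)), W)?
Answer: Rational(33995, 36) ≈ 944.31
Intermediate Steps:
Function('k')(W, y) = Add(Mul(-5, y), Mul(7, W)) (Function('k')(W, y) = Add(Add(Mul(-5, y), Mul(6, W)), W) = Add(Mul(-5, y), Mul(7, W)))
Mul(-2615, Add(Pow(Mul(3, Add(-5, 2)), -1), Pow(Add(Function('k')(5, 5), -14), -1))) = Mul(-2615, Add(Pow(Mul(3, Add(-5, 2)), -1), Pow(Add(Add(Mul(-5, 5), Mul(7, 5)), -14), -1))) = Mul(-2615, Add(Pow(Mul(3, -3), -1), Pow(Add(Add(-25, 35), -14), -1))) = Mul(-2615, Add(Pow(-9, -1), Pow(Add(10, -14), -1))) = Mul(-2615, Add(Rational(-1, 9), Pow(-4, -1))) = Mul(-2615, Add(Rational(-1, 9), Rational(-1, 4))) = Mul(-2615, Rational(-13, 36)) = Rational(33995, 36)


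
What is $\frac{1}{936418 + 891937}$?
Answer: $\frac{1}{1828355} \approx 5.4694 \cdot 10^{-7}$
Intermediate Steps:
$\frac{1}{936418 + 891937} = \frac{1}{1828355}$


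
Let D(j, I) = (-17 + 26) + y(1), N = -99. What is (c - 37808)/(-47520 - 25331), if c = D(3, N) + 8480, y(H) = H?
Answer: 29318/72851 ≈ 0.40244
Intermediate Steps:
D(j, I) = 10 (D(j, I) = (-17 + 26) + 1 = 9 + 1 = 10)
c = 8490 (c = 10 + 8480 = 8490)
(c - 37808)/(-47520 - 25331) = (8490 - 37808)/(-47520 - 25331) = -29318/(-72851) = -29318*(-1/72851) = 29318/72851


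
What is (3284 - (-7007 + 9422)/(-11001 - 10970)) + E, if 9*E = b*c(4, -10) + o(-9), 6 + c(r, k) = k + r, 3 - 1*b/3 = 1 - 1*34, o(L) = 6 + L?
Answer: 206952094/65913 ≈ 3139.8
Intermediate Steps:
b = 108 (b = 9 - 3*(1 - 1*34) = 9 - 3*(1 - 34) = 9 - 3*(-33) = 9 + 99 = 108)
c(r, k) = -6 + k + r (c(r, k) = -6 + (k + r) = -6 + k + r)
E = -433/3 (E = (108*(-6 - 10 + 4) + (6 - 9))/9 = (108*(-12) - 3)/9 = (-1296 - 3)/9 = (1/9)*(-1299) = -433/3 ≈ -144.33)
(3284 - (-7007 + 9422)/(-11001 - 10970)) + E = (3284 - (-7007 + 9422)/(-11001 - 10970)) - 433/3 = (3284 - 2415/(-21971)) - 433/3 = (3284 - 2415*(-1)/21971) - 433/3 = (3284 - 1*(-2415/21971)) - 433/3 = (3284 + 2415/21971) - 433/3 = 72155179/21971 - 433/3 = 206952094/65913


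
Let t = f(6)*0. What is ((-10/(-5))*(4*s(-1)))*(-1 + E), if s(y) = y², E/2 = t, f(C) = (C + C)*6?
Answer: -8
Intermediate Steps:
f(C) = 12*C (f(C) = (2*C)*6 = 12*C)
t = 0 (t = (12*6)*0 = 72*0 = 0)
E = 0 (E = 2*0 = 0)
((-10/(-5))*(4*s(-1)))*(-1 + E) = ((-10/(-5))*(4*(-1)²))*(-1 + 0) = ((-10*(-⅕))*(4*1))*(-1) = (2*4)*(-1) = 8*(-1) = -8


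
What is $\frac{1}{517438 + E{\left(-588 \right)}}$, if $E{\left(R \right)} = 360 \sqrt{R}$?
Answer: $\frac{258719}{133909144322} - \frac{1260 i \sqrt{3}}{66954572161} \approx 1.9321 \cdot 10^{-6} - 3.2595 \cdot 10^{-8} i$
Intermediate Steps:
$\frac{1}{517438 + E{\left(-588 \right)}} = \frac{1}{517438 + 360 \sqrt{-588}} = \frac{1}{517438 + 360 \cdot 14 i \sqrt{3}} = \frac{1}{517438 + 5040 i \sqrt{3}}$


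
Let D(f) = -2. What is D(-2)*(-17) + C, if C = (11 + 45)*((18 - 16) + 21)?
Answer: 1322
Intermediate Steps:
C = 1288 (C = 56*(2 + 21) = 56*23 = 1288)
D(-2)*(-17) + C = -2*(-17) + 1288 = 34 + 1288 = 1322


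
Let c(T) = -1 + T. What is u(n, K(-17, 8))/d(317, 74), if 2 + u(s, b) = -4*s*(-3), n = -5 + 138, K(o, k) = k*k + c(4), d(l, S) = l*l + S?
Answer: 1594/100563 ≈ 0.015851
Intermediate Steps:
d(l, S) = S + l² (d(l, S) = l² + S = S + l²)
K(o, k) = 3 + k² (K(o, k) = k*k + (-1 + 4) = k² + 3 = 3 + k²)
n = 133
u(s, b) = -2 + 12*s (u(s, b) = -2 - 4*s*(-3) = -2 + 12*s)
u(n, K(-17, 8))/d(317, 74) = (-2 + 12*133)/(74 + 317²) = (-2 + 1596)/(74 + 100489) = 1594/100563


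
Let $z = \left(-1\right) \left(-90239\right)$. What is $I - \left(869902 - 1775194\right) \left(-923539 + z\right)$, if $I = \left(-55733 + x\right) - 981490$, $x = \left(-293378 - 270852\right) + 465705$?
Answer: $-754380959348$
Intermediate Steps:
$z = 90239$
$x = -98525$ ($x = -564230 + 465705 = -98525$)
$I = -1135748$ ($I = \left(-55733 - 98525\right) - 981490 = -154258 - 981490 = -1135748$)
$I - \left(869902 - 1775194\right) \left(-923539 + z\right) = -1135748 - \left(869902 - 1775194\right) \left(-923539 + 90239\right) = -1135748 - \left(-905292\right) \left(-833300\right) = -1135748 - 754379823600 = -754380959348$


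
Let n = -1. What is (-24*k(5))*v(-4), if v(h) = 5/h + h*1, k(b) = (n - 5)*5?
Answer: -3780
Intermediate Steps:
k(b) = -30 (k(b) = (-1 - 5)*5 = -6*5 = -30)
v(h) = h + 5/h (v(h) = 5/h + h = h + 5/h)
(-24*k(5))*v(-4) = (-24*(-30))*(-4 + 5/(-4)) = 720*(-4 + 5*(-1/4)) = 720*(-4 - 5/4) = 720*(-21/4) = -3780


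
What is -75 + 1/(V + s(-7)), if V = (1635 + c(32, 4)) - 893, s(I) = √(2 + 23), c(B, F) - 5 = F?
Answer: -56699/756 ≈ -74.999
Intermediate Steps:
c(B, F) = 5 + F
s(I) = 5 (s(I) = √25 = 5)
V = 751 (V = (1635 + (5 + 4)) - 893 = (1635 + 9) - 893 = 1644 - 893 = 751)
-75 + 1/(V + s(-7)) = -75 + 1/(751 + 5) = -75 + 1/756 = -56699/756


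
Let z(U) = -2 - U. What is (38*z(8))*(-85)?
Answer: 32300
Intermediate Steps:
(38*z(8))*(-85) = (38*(-2 - 1*8))*(-85) = (38*(-2 - 8))*(-85) = (38*(-10))*(-85) = -380*(-85) = 32300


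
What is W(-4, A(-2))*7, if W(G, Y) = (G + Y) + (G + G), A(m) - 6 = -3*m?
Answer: 0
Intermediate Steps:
A(m) = 6 - 3*m
W(G, Y) = Y + 3*G (W(G, Y) = (G + Y) + 2*G = Y + 3*G)
W(-4, A(-2))*7 = ((6 - 3*(-2)) + 3*(-4))*7 = ((6 + 6) - 12)*7 = (12 - 12)*7 = 0*7 = 0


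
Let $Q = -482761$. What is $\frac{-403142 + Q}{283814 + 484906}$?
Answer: $- \frac{295301}{256240} \approx -1.1524$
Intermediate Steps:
$\frac{-403142 + Q}{283814 + 484906} = \frac{-403142 - 482761}{283814 + 484906} = - \frac{885903}{768720} = \left(-885903\right) \frac{1}{768720} = - \frac{295301}{256240}$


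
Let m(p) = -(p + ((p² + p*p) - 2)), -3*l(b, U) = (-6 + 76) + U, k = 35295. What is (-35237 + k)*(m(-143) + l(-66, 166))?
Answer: -7104710/3 ≈ -2.3682e+6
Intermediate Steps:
l(b, U) = -70/3 - U/3 (l(b, U) = -((-6 + 76) + U)/3 = -(70 + U)/3 = -70/3 - U/3)
m(p) = 2 - p - 2*p² (m(p) = -(p + ((p² + p²) - 2)) = -(p + (2*p² - 2)) = -(p + (-2 + 2*p²)) = -(-2 + p + 2*p²) = 2 - p - 2*p²)
(-35237 + k)*(m(-143) + l(-66, 166)) = (-35237 + 35295)*((2 - 1*(-143) - 2*(-143)²) + (-70/3 - ⅓*166)) = 58*((2 + 143 - 2*20449) + (-70/3 - 166/3)) = 58*((2 + 143 - 40898) - 236/3) = 58*(-40753 - 236/3) = 58*(-122495/3) = -7104710/3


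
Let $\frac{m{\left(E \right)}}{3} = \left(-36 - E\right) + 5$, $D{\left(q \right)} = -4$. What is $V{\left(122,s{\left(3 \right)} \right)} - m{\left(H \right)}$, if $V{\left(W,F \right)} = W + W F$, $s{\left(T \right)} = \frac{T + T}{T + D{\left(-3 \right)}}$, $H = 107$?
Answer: $-196$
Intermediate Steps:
$s{\left(T \right)} = \frac{2 T}{-4 + T}$ ($s{\left(T \right)} = \frac{T + T}{T - 4} = \frac{2 T}{-4 + T}$)
$V{\left(W,F \right)} = W + F W$
$m{\left(E \right)} = -93 - 3 E$ ($m{\left(E \right)} = 3 \left(\left(-36 - E\right) + 5\right) = 3 \left(-31 - E\right) = -93 - 3 E$)
$V{\left(122,s{\left(3 \right)} \right)} - m{\left(H \right)} = 122 \left(1 + 2 \cdot 3 \frac{1}{-4 + 3}\right) - \left(-93 - 321\right) = 122 \left(1 + 2 \cdot 3 \frac{1}{-1}\right) - \left(-93 - 321\right) = 122 \left(1 + 2 \cdot 3 \left(-1\right)\right) - -414 = 122 \left(1 - 6\right) + 414 = 122 \left(-5\right) + 414 = -610 + 414 = -196$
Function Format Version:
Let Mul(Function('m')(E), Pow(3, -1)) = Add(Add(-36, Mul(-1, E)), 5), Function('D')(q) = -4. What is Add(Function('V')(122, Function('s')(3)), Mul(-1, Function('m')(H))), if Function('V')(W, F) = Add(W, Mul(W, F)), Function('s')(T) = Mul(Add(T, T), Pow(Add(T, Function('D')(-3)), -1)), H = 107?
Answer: -196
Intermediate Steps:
Function('s')(T) = Mul(2, T, Pow(Add(-4, T), -1)) (Function('s')(T) = Mul(Add(T, T), Pow(Add(T, -4), -1)) = Mul(Mul(2, T), Pow(Add(-4, T), -1)) = Mul(2, T, Pow(Add(-4, T), -1)))
Function('V')(W, F) = Add(W, Mul(F, W))
Function('m')(E) = Add(-93, Mul(-3, E)) (Function('m')(E) = Mul(3, Add(Add(-36, Mul(-1, E)), 5)) = Mul(3, Add(-31, Mul(-1, E))) = Add(-93, Mul(-3, E)))
Add(Function('V')(122, Function('s')(3)), Mul(-1, Function('m')(H))) = Add(Mul(122, Add(1, Mul(2, 3, Pow(Add(-4, 3), -1)))), Mul(-1, Add(-93, Mul(-3, 107)))) = Add(Mul(122, Add(1, Mul(2, 3, Pow(-1, -1)))), Mul(-1, Add(-93, -321))) = Add(Mul(122, Add(1, Mul(2, 3, -1))), Mul(-1, -414)) = Add(Mul(122, Add(1, -6)), 414) = Add(Mul(122, -5), 414) = Add(-610, 414) = -196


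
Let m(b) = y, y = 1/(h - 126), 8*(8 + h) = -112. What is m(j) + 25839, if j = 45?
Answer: 3824171/148 ≈ 25839.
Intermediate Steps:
h = -22 (h = -8 + (⅛)*(-112) = -8 - 14 = -22)
y = -1/148 (y = 1/(-22 - 126) = 1/(-148) = -1/148 ≈ -0.0067568)
m(b) = -1/148
m(j) + 25839 = -1/148 + 25839 = 3824171/148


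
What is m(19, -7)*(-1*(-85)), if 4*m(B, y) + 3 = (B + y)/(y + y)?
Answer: -2295/28 ≈ -81.964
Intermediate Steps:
m(B, y) = -¾ + (B + y)/(8*y) (m(B, y) = -¾ + ((B + y)/(y + y))/4 = -¾ + ((B + y)/((2*y)))/4 = -¾ + ((B + y)*(1/(2*y)))/4 = -¾ + ((B + y)/(2*y))/4 = -¾ + (B + y)/(8*y))
m(19, -7)*(-1*(-85)) = ((⅛)*(19 - 5*(-7))/(-7))*(-1*(-85)) = ((⅛)*(-⅐)*(19 + 35))*85 = ((⅛)*(-⅐)*54)*85 = -27/28*85 = -2295/28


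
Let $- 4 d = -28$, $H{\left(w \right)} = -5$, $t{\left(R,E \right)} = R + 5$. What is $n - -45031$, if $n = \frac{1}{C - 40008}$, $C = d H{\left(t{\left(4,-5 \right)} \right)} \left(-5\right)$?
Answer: $\frac{1793719822}{39833} \approx 45031.0$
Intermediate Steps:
$t{\left(R,E \right)} = 5 + R$
$d = 7$ ($d = \left(- \frac{1}{4}\right) \left(-28\right) = 7$)
$C = 175$ ($C = 7 \left(-5\right) \left(-5\right) = \left(-35\right) \left(-5\right) = 175$)
$n = - \frac{1}{39833}$ ($n = \frac{1}{175 - 40008} = \frac{1}{-39833} = - \frac{1}{39833} \approx -2.5105 \cdot 10^{-5}$)
$n - -45031 = - \frac{1}{39833} - -45031 = - \frac{1}{39833} + 45031 = \frac{1793719822}{39833}$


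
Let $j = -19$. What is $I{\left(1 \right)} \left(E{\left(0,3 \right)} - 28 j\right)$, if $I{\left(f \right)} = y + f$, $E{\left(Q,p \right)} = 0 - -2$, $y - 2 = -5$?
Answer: $-1068$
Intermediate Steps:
$y = -3$ ($y = 2 - 5 = -3$)
$E{\left(Q,p \right)} = 2$ ($E{\left(Q,p \right)} = 0 + 2 = 2$)
$I{\left(f \right)} = -3 + f$
$I{\left(1 \right)} \left(E{\left(0,3 \right)} - 28 j\right) = \left(-3 + 1\right) \left(2 - -532\right) = - 2 \left(2 + 532\right) = \left(-2\right) 534 = -1068$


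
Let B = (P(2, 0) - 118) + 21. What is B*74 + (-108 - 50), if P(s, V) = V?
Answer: -7336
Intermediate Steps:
B = -97 (B = (0 - 118) + 21 = -118 + 21 = -97)
B*74 + (-108 - 50) = -97*74 + (-108 - 50) = -7178 - 158 = -7336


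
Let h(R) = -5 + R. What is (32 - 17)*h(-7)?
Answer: -180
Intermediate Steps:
(32 - 17)*h(-7) = (32 - 17)*(-5 - 7) = 15*(-12) = -180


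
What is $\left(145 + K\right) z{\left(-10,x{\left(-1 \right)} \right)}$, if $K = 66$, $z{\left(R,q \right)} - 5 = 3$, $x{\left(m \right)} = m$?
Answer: $1688$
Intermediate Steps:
$z{\left(R,q \right)} = 8$ ($z{\left(R,q \right)} = 5 + 3 = 8$)
$\left(145 + K\right) z{\left(-10,x{\left(-1 \right)} \right)} = \left(145 + 66\right) 8 = 211 \cdot 8 = 1688$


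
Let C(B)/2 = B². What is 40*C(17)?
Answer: 23120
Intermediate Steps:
C(B) = 2*B²
40*C(17) = 40*(2*17²) = 40*(2*289) = 40*578 = 23120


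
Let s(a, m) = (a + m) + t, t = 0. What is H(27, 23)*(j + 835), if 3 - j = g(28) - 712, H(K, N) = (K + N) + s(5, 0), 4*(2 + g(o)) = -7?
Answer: 341825/4 ≈ 85456.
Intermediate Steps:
g(o) = -15/4 (g(o) = -2 + (1/4)*(-7) = -2 - 7/4 = -15/4)
s(a, m) = a + m (s(a, m) = (a + m) + 0 = a + m)
H(K, N) = 5 + K + N (H(K, N) = (K + N) + (5 + 0) = (K + N) + 5 = 5 + K + N)
j = 2875/4 (j = 3 - (-15/4 - 712) = 3 - 1*(-2863/4) = 3 + 2863/4 = 2875/4 ≈ 718.75)
H(27, 23)*(j + 835) = (5 + 27 + 23)*(2875/4 + 835) = 55*(6215/4) = 341825/4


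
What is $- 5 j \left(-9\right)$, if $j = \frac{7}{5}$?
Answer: $63$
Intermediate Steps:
$j = \frac{7}{5}$ ($j = 7 \cdot \frac{1}{5} = \frac{7}{5} \approx 1.4$)
$- 5 j \left(-9\right) = \left(-5\right) \frac{7}{5} \left(-9\right) = \left(-7\right) \left(-9\right) = 63$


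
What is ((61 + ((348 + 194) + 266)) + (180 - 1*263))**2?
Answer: 617796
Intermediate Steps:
((61 + ((348 + 194) + 266)) + (180 - 1*263))**2 = ((61 + (542 + 266)) + (180 - 263))**2 = ((61 + 808) - 83)**2 = (869 - 83)**2 = 786**2 = 617796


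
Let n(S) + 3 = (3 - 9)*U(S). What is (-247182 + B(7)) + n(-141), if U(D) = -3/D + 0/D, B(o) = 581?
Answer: -11590394/47 ≈ -2.4660e+5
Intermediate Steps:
U(D) = -3/D (U(D) = -3/D + 0 = -3/D)
n(S) = -3 + 18/S (n(S) = -3 + (3 - 9)*(-3/S) = -3 - (-18)/S = -3 + 18/S)
(-247182 + B(7)) + n(-141) = (-247182 + 581) + (-3 + 18/(-141)) = -246601 + (-3 + 18*(-1/141)) = -246601 + (-3 - 6/47) = -246601 - 147/47 = -11590394/47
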